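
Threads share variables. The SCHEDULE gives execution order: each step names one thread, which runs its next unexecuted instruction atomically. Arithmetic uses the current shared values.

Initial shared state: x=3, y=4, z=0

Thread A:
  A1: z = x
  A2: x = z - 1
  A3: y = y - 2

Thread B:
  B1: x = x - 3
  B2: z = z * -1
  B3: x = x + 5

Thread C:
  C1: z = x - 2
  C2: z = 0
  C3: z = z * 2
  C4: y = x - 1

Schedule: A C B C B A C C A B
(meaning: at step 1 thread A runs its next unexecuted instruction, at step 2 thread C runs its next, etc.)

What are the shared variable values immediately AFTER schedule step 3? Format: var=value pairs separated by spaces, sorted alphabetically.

Step 1: thread A executes A1 (z = x). Shared: x=3 y=4 z=3. PCs: A@1 B@0 C@0
Step 2: thread C executes C1 (z = x - 2). Shared: x=3 y=4 z=1. PCs: A@1 B@0 C@1
Step 3: thread B executes B1 (x = x - 3). Shared: x=0 y=4 z=1. PCs: A@1 B@1 C@1

Answer: x=0 y=4 z=1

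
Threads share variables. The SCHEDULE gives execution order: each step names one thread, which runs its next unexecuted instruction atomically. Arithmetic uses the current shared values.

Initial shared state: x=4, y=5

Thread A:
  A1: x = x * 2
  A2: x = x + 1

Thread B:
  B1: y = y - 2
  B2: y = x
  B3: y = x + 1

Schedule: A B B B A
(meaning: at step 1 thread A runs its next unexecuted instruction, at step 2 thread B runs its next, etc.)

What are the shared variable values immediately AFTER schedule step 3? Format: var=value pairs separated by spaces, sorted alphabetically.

Step 1: thread A executes A1 (x = x * 2). Shared: x=8 y=5. PCs: A@1 B@0
Step 2: thread B executes B1 (y = y - 2). Shared: x=8 y=3. PCs: A@1 B@1
Step 3: thread B executes B2 (y = x). Shared: x=8 y=8. PCs: A@1 B@2

Answer: x=8 y=8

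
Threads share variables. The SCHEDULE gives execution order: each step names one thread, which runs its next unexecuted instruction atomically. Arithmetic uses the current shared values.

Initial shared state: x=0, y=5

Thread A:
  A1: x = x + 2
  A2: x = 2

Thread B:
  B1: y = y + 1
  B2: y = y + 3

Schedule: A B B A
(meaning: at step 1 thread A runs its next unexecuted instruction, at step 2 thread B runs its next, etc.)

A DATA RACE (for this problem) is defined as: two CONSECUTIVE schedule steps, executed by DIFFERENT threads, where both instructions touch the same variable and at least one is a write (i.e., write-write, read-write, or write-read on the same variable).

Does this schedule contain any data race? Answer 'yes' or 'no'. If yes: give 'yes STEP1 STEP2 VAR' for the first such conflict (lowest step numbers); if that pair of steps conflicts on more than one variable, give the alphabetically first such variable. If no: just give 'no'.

Steps 1,2: A(r=x,w=x) vs B(r=y,w=y). No conflict.
Steps 2,3: same thread (B). No race.
Steps 3,4: B(r=y,w=y) vs A(r=-,w=x). No conflict.

Answer: no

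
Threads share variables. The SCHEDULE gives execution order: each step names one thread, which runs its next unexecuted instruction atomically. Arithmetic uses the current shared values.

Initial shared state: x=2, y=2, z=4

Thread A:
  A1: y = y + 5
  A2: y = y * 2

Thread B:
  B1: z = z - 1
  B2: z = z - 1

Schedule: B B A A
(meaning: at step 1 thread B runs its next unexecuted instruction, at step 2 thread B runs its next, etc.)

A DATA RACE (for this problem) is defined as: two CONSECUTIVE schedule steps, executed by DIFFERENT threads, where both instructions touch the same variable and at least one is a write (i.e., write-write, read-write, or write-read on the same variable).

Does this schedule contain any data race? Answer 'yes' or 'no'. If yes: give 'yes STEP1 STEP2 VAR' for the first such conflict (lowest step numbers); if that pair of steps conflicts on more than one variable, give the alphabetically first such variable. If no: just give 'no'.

Steps 1,2: same thread (B). No race.
Steps 2,3: B(r=z,w=z) vs A(r=y,w=y). No conflict.
Steps 3,4: same thread (A). No race.

Answer: no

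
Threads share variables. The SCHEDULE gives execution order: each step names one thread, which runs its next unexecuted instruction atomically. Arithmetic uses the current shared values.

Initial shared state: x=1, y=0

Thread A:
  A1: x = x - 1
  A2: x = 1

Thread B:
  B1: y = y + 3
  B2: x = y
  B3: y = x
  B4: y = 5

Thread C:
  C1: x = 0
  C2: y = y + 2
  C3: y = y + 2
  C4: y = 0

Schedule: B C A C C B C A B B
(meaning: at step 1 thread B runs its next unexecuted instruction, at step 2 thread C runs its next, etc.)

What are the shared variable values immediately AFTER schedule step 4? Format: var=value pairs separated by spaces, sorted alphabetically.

Answer: x=-1 y=5

Derivation:
Step 1: thread B executes B1 (y = y + 3). Shared: x=1 y=3. PCs: A@0 B@1 C@0
Step 2: thread C executes C1 (x = 0). Shared: x=0 y=3. PCs: A@0 B@1 C@1
Step 3: thread A executes A1 (x = x - 1). Shared: x=-1 y=3. PCs: A@1 B@1 C@1
Step 4: thread C executes C2 (y = y + 2). Shared: x=-1 y=5. PCs: A@1 B@1 C@2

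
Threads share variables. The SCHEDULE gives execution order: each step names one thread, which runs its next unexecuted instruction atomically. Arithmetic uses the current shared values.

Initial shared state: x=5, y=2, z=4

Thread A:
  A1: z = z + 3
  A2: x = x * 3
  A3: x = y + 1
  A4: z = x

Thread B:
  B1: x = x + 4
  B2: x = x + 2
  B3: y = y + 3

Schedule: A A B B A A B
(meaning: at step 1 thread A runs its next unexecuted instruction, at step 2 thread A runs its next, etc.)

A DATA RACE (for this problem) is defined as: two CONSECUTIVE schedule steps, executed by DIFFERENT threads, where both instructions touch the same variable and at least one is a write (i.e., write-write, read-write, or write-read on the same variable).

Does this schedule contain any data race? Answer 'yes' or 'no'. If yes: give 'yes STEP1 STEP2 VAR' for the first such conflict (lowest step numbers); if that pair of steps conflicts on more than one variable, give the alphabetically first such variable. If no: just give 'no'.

Steps 1,2: same thread (A). No race.
Steps 2,3: A(x = x * 3) vs B(x = x + 4). RACE on x (W-W).
Steps 3,4: same thread (B). No race.
Steps 4,5: B(x = x + 2) vs A(x = y + 1). RACE on x (W-W).
Steps 5,6: same thread (A). No race.
Steps 6,7: A(r=x,w=z) vs B(r=y,w=y). No conflict.
First conflict at steps 2,3.

Answer: yes 2 3 x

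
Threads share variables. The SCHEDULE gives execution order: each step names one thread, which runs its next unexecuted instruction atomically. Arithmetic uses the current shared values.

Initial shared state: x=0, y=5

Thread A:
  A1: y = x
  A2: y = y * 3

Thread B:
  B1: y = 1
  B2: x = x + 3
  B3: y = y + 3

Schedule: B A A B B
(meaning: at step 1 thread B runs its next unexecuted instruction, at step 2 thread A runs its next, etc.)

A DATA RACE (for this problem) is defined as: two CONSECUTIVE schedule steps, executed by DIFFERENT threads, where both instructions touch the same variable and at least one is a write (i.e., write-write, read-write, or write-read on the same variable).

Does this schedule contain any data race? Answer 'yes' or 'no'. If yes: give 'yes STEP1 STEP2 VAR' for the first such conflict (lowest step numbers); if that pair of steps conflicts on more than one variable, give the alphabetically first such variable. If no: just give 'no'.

Steps 1,2: B(y = 1) vs A(y = x). RACE on y (W-W).
Steps 2,3: same thread (A). No race.
Steps 3,4: A(r=y,w=y) vs B(r=x,w=x). No conflict.
Steps 4,5: same thread (B). No race.
First conflict at steps 1,2.

Answer: yes 1 2 y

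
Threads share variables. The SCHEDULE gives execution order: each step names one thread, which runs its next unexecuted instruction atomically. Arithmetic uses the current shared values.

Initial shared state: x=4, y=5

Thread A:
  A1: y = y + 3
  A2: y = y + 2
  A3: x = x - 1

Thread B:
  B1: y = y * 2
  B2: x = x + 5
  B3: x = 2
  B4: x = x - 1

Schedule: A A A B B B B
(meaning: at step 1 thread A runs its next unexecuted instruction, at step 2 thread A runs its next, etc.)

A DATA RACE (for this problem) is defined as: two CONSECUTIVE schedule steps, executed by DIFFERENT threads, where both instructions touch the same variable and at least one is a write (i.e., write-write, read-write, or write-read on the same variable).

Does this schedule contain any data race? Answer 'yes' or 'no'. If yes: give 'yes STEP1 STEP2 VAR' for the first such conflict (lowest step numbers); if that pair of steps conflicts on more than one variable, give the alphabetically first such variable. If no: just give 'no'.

Steps 1,2: same thread (A). No race.
Steps 2,3: same thread (A). No race.
Steps 3,4: A(r=x,w=x) vs B(r=y,w=y). No conflict.
Steps 4,5: same thread (B). No race.
Steps 5,6: same thread (B). No race.
Steps 6,7: same thread (B). No race.

Answer: no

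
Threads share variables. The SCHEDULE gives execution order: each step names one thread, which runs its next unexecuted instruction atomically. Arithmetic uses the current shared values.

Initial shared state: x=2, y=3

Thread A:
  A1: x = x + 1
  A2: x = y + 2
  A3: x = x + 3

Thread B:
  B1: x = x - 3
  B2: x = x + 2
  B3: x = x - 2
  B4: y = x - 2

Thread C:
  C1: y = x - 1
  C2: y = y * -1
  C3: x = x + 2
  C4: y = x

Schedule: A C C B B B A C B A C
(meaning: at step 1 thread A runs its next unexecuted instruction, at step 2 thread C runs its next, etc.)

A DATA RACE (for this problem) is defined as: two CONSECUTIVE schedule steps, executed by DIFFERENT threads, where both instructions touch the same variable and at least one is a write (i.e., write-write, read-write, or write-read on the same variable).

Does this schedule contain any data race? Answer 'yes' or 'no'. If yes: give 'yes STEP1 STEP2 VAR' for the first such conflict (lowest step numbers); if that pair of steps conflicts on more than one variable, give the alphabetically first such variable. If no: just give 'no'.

Steps 1,2: A(x = x + 1) vs C(y = x - 1). RACE on x (W-R).
Steps 2,3: same thread (C). No race.
Steps 3,4: C(r=y,w=y) vs B(r=x,w=x). No conflict.
Steps 4,5: same thread (B). No race.
Steps 5,6: same thread (B). No race.
Steps 6,7: B(x = x - 2) vs A(x = y + 2). RACE on x (W-W).
Steps 7,8: A(x = y + 2) vs C(x = x + 2). RACE on x (W-W).
Steps 8,9: C(x = x + 2) vs B(y = x - 2). RACE on x (W-R).
Steps 9,10: B(y = x - 2) vs A(x = x + 3). RACE on x (R-W).
Steps 10,11: A(x = x + 3) vs C(y = x). RACE on x (W-R).
First conflict at steps 1,2.

Answer: yes 1 2 x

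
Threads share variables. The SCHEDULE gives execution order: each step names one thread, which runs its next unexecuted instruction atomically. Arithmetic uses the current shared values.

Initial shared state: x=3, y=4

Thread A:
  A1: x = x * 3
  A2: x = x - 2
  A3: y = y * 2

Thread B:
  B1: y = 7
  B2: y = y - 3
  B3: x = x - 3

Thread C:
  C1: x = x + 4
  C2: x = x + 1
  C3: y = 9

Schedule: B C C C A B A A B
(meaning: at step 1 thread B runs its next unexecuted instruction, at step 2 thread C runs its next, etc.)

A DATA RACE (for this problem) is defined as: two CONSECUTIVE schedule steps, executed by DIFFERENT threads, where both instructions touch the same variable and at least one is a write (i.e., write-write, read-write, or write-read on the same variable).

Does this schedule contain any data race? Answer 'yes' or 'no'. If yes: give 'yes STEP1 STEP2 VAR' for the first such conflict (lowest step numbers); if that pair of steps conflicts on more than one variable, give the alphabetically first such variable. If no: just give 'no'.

Answer: no

Derivation:
Steps 1,2: B(r=-,w=y) vs C(r=x,w=x). No conflict.
Steps 2,3: same thread (C). No race.
Steps 3,4: same thread (C). No race.
Steps 4,5: C(r=-,w=y) vs A(r=x,w=x). No conflict.
Steps 5,6: A(r=x,w=x) vs B(r=y,w=y). No conflict.
Steps 6,7: B(r=y,w=y) vs A(r=x,w=x). No conflict.
Steps 7,8: same thread (A). No race.
Steps 8,9: A(r=y,w=y) vs B(r=x,w=x). No conflict.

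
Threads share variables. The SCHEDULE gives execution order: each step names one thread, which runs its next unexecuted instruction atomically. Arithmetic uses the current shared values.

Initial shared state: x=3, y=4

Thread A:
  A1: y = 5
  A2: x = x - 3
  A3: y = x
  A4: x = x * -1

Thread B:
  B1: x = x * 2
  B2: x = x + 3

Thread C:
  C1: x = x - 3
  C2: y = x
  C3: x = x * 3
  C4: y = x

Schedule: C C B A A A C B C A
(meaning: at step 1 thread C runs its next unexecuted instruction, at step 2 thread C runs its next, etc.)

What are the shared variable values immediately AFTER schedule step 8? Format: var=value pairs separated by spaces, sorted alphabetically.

Step 1: thread C executes C1 (x = x - 3). Shared: x=0 y=4. PCs: A@0 B@0 C@1
Step 2: thread C executes C2 (y = x). Shared: x=0 y=0. PCs: A@0 B@0 C@2
Step 3: thread B executes B1 (x = x * 2). Shared: x=0 y=0. PCs: A@0 B@1 C@2
Step 4: thread A executes A1 (y = 5). Shared: x=0 y=5. PCs: A@1 B@1 C@2
Step 5: thread A executes A2 (x = x - 3). Shared: x=-3 y=5. PCs: A@2 B@1 C@2
Step 6: thread A executes A3 (y = x). Shared: x=-3 y=-3. PCs: A@3 B@1 C@2
Step 7: thread C executes C3 (x = x * 3). Shared: x=-9 y=-3. PCs: A@3 B@1 C@3
Step 8: thread B executes B2 (x = x + 3). Shared: x=-6 y=-3. PCs: A@3 B@2 C@3

Answer: x=-6 y=-3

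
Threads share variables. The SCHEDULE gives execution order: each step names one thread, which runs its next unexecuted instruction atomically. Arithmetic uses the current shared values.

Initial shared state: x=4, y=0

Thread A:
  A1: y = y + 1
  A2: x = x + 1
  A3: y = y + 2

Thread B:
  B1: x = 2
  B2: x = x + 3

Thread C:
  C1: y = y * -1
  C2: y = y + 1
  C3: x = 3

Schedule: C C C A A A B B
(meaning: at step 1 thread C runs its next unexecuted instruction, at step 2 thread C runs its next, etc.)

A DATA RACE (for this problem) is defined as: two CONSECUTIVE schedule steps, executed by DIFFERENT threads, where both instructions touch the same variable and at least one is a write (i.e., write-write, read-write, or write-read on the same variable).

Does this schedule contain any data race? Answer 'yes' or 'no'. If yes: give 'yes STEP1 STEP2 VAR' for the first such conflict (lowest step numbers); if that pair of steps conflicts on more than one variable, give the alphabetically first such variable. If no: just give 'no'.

Steps 1,2: same thread (C). No race.
Steps 2,3: same thread (C). No race.
Steps 3,4: C(r=-,w=x) vs A(r=y,w=y). No conflict.
Steps 4,5: same thread (A). No race.
Steps 5,6: same thread (A). No race.
Steps 6,7: A(r=y,w=y) vs B(r=-,w=x). No conflict.
Steps 7,8: same thread (B). No race.

Answer: no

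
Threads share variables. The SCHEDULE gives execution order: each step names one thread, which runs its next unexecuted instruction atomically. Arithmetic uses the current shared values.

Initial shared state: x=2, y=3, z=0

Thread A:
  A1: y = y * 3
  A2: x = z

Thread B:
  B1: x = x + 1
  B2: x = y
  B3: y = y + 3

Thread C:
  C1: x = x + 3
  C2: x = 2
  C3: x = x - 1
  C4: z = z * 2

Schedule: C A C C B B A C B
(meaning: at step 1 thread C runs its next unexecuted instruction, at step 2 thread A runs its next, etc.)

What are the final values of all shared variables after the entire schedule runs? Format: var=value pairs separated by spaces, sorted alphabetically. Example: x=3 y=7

Answer: x=0 y=12 z=0

Derivation:
Step 1: thread C executes C1 (x = x + 3). Shared: x=5 y=3 z=0. PCs: A@0 B@0 C@1
Step 2: thread A executes A1 (y = y * 3). Shared: x=5 y=9 z=0. PCs: A@1 B@0 C@1
Step 3: thread C executes C2 (x = 2). Shared: x=2 y=9 z=0. PCs: A@1 B@0 C@2
Step 4: thread C executes C3 (x = x - 1). Shared: x=1 y=9 z=0. PCs: A@1 B@0 C@3
Step 5: thread B executes B1 (x = x + 1). Shared: x=2 y=9 z=0. PCs: A@1 B@1 C@3
Step 6: thread B executes B2 (x = y). Shared: x=9 y=9 z=0. PCs: A@1 B@2 C@3
Step 7: thread A executes A2 (x = z). Shared: x=0 y=9 z=0. PCs: A@2 B@2 C@3
Step 8: thread C executes C4 (z = z * 2). Shared: x=0 y=9 z=0. PCs: A@2 B@2 C@4
Step 9: thread B executes B3 (y = y + 3). Shared: x=0 y=12 z=0. PCs: A@2 B@3 C@4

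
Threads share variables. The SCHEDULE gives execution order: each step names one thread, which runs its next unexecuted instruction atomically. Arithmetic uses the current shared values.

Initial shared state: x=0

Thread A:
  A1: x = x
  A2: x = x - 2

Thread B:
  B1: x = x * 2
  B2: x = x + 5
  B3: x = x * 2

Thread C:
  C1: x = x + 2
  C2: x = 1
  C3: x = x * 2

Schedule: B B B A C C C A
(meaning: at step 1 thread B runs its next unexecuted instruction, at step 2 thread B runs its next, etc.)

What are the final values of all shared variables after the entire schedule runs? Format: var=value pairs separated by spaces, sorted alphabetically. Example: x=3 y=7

Answer: x=0

Derivation:
Step 1: thread B executes B1 (x = x * 2). Shared: x=0. PCs: A@0 B@1 C@0
Step 2: thread B executes B2 (x = x + 5). Shared: x=5. PCs: A@0 B@2 C@0
Step 3: thread B executes B3 (x = x * 2). Shared: x=10. PCs: A@0 B@3 C@0
Step 4: thread A executes A1 (x = x). Shared: x=10. PCs: A@1 B@3 C@0
Step 5: thread C executes C1 (x = x + 2). Shared: x=12. PCs: A@1 B@3 C@1
Step 6: thread C executes C2 (x = 1). Shared: x=1. PCs: A@1 B@3 C@2
Step 7: thread C executes C3 (x = x * 2). Shared: x=2. PCs: A@1 B@3 C@3
Step 8: thread A executes A2 (x = x - 2). Shared: x=0. PCs: A@2 B@3 C@3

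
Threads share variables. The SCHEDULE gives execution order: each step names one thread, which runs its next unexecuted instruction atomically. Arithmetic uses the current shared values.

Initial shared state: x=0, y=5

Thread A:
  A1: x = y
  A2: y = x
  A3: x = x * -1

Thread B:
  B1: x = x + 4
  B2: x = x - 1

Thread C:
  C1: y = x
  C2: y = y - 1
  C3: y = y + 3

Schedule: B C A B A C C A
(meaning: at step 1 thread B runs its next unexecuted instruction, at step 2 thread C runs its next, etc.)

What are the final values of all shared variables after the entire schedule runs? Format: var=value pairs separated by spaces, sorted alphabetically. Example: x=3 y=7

Answer: x=-3 y=5

Derivation:
Step 1: thread B executes B1 (x = x + 4). Shared: x=4 y=5. PCs: A@0 B@1 C@0
Step 2: thread C executes C1 (y = x). Shared: x=4 y=4. PCs: A@0 B@1 C@1
Step 3: thread A executes A1 (x = y). Shared: x=4 y=4. PCs: A@1 B@1 C@1
Step 4: thread B executes B2 (x = x - 1). Shared: x=3 y=4. PCs: A@1 B@2 C@1
Step 5: thread A executes A2 (y = x). Shared: x=3 y=3. PCs: A@2 B@2 C@1
Step 6: thread C executes C2 (y = y - 1). Shared: x=3 y=2. PCs: A@2 B@2 C@2
Step 7: thread C executes C3 (y = y + 3). Shared: x=3 y=5. PCs: A@2 B@2 C@3
Step 8: thread A executes A3 (x = x * -1). Shared: x=-3 y=5. PCs: A@3 B@2 C@3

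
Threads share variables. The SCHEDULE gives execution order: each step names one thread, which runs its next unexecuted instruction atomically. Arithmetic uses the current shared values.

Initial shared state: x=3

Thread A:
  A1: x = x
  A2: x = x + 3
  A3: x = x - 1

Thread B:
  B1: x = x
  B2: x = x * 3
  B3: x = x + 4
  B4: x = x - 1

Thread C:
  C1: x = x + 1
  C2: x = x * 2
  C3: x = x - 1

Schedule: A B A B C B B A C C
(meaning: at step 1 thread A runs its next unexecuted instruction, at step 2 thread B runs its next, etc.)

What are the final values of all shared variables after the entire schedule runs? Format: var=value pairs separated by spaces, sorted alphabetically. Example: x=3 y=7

Step 1: thread A executes A1 (x = x). Shared: x=3. PCs: A@1 B@0 C@0
Step 2: thread B executes B1 (x = x). Shared: x=3. PCs: A@1 B@1 C@0
Step 3: thread A executes A2 (x = x + 3). Shared: x=6. PCs: A@2 B@1 C@0
Step 4: thread B executes B2 (x = x * 3). Shared: x=18. PCs: A@2 B@2 C@0
Step 5: thread C executes C1 (x = x + 1). Shared: x=19. PCs: A@2 B@2 C@1
Step 6: thread B executes B3 (x = x + 4). Shared: x=23. PCs: A@2 B@3 C@1
Step 7: thread B executes B4 (x = x - 1). Shared: x=22. PCs: A@2 B@4 C@1
Step 8: thread A executes A3 (x = x - 1). Shared: x=21. PCs: A@3 B@4 C@1
Step 9: thread C executes C2 (x = x * 2). Shared: x=42. PCs: A@3 B@4 C@2
Step 10: thread C executes C3 (x = x - 1). Shared: x=41. PCs: A@3 B@4 C@3

Answer: x=41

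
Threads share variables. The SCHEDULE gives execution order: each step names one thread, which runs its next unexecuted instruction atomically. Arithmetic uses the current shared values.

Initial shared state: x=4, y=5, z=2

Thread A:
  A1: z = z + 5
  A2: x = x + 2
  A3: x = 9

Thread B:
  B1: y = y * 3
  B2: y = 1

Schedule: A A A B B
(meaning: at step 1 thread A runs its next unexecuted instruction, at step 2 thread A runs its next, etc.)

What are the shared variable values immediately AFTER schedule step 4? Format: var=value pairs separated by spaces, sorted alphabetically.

Step 1: thread A executes A1 (z = z + 5). Shared: x=4 y=5 z=7. PCs: A@1 B@0
Step 2: thread A executes A2 (x = x + 2). Shared: x=6 y=5 z=7. PCs: A@2 B@0
Step 3: thread A executes A3 (x = 9). Shared: x=9 y=5 z=7. PCs: A@3 B@0
Step 4: thread B executes B1 (y = y * 3). Shared: x=9 y=15 z=7. PCs: A@3 B@1

Answer: x=9 y=15 z=7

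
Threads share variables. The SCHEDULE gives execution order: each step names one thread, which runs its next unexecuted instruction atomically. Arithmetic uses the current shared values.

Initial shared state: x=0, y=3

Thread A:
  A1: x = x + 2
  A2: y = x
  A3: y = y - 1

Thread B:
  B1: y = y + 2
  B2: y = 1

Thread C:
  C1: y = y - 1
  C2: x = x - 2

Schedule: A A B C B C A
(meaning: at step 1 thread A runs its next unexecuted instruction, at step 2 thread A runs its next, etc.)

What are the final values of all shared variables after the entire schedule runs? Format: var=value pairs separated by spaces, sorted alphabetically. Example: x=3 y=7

Step 1: thread A executes A1 (x = x + 2). Shared: x=2 y=3. PCs: A@1 B@0 C@0
Step 2: thread A executes A2 (y = x). Shared: x=2 y=2. PCs: A@2 B@0 C@0
Step 3: thread B executes B1 (y = y + 2). Shared: x=2 y=4. PCs: A@2 B@1 C@0
Step 4: thread C executes C1 (y = y - 1). Shared: x=2 y=3. PCs: A@2 B@1 C@1
Step 5: thread B executes B2 (y = 1). Shared: x=2 y=1. PCs: A@2 B@2 C@1
Step 6: thread C executes C2 (x = x - 2). Shared: x=0 y=1. PCs: A@2 B@2 C@2
Step 7: thread A executes A3 (y = y - 1). Shared: x=0 y=0. PCs: A@3 B@2 C@2

Answer: x=0 y=0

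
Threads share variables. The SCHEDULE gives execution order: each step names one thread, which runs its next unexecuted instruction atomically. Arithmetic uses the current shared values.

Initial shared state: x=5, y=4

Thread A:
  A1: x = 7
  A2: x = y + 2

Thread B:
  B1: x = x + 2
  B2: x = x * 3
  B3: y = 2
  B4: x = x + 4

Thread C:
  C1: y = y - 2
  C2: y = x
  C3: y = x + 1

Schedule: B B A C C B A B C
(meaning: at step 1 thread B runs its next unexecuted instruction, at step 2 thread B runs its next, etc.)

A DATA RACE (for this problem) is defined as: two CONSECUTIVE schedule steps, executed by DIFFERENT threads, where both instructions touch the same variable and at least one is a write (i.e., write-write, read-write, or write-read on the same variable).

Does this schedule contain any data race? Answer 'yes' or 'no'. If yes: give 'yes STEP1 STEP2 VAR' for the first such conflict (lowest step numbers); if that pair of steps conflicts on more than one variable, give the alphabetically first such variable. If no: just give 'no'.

Answer: yes 2 3 x

Derivation:
Steps 1,2: same thread (B). No race.
Steps 2,3: B(x = x * 3) vs A(x = 7). RACE on x (W-W).
Steps 3,4: A(r=-,w=x) vs C(r=y,w=y). No conflict.
Steps 4,5: same thread (C). No race.
Steps 5,6: C(y = x) vs B(y = 2). RACE on y (W-W).
Steps 6,7: B(y = 2) vs A(x = y + 2). RACE on y (W-R).
Steps 7,8: A(x = y + 2) vs B(x = x + 4). RACE on x (W-W).
Steps 8,9: B(x = x + 4) vs C(y = x + 1). RACE on x (W-R).
First conflict at steps 2,3.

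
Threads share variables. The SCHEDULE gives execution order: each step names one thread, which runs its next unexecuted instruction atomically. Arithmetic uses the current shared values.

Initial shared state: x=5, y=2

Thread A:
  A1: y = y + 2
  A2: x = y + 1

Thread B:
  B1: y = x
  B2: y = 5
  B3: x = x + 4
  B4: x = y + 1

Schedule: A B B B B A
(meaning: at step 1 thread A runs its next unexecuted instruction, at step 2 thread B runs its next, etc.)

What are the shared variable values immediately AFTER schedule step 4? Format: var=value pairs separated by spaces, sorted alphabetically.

Answer: x=9 y=5

Derivation:
Step 1: thread A executes A1 (y = y + 2). Shared: x=5 y=4. PCs: A@1 B@0
Step 2: thread B executes B1 (y = x). Shared: x=5 y=5. PCs: A@1 B@1
Step 3: thread B executes B2 (y = 5). Shared: x=5 y=5. PCs: A@1 B@2
Step 4: thread B executes B3 (x = x + 4). Shared: x=9 y=5. PCs: A@1 B@3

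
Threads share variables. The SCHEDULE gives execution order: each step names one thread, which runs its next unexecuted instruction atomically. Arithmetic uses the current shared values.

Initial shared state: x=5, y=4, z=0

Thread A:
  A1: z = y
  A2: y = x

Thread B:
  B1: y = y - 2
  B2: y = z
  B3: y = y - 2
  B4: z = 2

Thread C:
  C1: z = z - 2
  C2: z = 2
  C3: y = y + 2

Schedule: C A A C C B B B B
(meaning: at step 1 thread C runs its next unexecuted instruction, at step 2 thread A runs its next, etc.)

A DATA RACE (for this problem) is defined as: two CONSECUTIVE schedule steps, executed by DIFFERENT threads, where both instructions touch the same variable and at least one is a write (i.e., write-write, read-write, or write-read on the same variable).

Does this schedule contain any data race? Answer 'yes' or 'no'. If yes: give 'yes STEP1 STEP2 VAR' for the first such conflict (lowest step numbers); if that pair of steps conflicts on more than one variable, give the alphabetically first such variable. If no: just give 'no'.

Answer: yes 1 2 z

Derivation:
Steps 1,2: C(z = z - 2) vs A(z = y). RACE on z (W-W).
Steps 2,3: same thread (A). No race.
Steps 3,4: A(r=x,w=y) vs C(r=-,w=z). No conflict.
Steps 4,5: same thread (C). No race.
Steps 5,6: C(y = y + 2) vs B(y = y - 2). RACE on y (W-W).
Steps 6,7: same thread (B). No race.
Steps 7,8: same thread (B). No race.
Steps 8,9: same thread (B). No race.
First conflict at steps 1,2.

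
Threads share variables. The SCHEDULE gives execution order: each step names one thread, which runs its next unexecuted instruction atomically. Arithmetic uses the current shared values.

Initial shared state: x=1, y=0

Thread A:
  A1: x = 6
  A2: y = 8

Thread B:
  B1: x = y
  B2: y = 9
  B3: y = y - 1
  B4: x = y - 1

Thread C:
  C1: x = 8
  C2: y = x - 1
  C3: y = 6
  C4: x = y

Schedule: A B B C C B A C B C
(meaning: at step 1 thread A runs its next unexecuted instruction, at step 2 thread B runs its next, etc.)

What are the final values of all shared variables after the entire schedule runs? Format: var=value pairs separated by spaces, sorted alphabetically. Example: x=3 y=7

Answer: x=6 y=6

Derivation:
Step 1: thread A executes A1 (x = 6). Shared: x=6 y=0. PCs: A@1 B@0 C@0
Step 2: thread B executes B1 (x = y). Shared: x=0 y=0. PCs: A@1 B@1 C@0
Step 3: thread B executes B2 (y = 9). Shared: x=0 y=9. PCs: A@1 B@2 C@0
Step 4: thread C executes C1 (x = 8). Shared: x=8 y=9. PCs: A@1 B@2 C@1
Step 5: thread C executes C2 (y = x - 1). Shared: x=8 y=7. PCs: A@1 B@2 C@2
Step 6: thread B executes B3 (y = y - 1). Shared: x=8 y=6. PCs: A@1 B@3 C@2
Step 7: thread A executes A2 (y = 8). Shared: x=8 y=8. PCs: A@2 B@3 C@2
Step 8: thread C executes C3 (y = 6). Shared: x=8 y=6. PCs: A@2 B@3 C@3
Step 9: thread B executes B4 (x = y - 1). Shared: x=5 y=6. PCs: A@2 B@4 C@3
Step 10: thread C executes C4 (x = y). Shared: x=6 y=6. PCs: A@2 B@4 C@4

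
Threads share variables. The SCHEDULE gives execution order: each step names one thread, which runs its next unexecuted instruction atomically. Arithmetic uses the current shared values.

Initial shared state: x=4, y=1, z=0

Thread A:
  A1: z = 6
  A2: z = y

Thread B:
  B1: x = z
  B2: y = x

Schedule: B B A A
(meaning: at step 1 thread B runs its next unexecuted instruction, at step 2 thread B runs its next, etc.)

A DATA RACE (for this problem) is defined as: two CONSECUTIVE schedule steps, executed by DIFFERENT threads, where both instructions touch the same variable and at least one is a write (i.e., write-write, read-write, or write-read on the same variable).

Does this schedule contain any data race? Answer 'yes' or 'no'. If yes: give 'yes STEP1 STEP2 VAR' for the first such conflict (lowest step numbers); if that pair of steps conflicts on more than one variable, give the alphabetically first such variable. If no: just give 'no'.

Steps 1,2: same thread (B). No race.
Steps 2,3: B(r=x,w=y) vs A(r=-,w=z). No conflict.
Steps 3,4: same thread (A). No race.

Answer: no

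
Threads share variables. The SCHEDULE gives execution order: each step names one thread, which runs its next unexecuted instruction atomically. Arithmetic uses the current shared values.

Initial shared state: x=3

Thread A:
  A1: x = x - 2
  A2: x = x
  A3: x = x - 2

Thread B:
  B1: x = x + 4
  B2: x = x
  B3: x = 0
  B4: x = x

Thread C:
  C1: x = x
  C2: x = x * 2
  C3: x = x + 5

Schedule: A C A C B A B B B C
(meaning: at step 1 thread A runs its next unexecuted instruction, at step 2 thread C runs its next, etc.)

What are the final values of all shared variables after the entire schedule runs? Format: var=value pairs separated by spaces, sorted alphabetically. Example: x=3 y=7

Answer: x=5

Derivation:
Step 1: thread A executes A1 (x = x - 2). Shared: x=1. PCs: A@1 B@0 C@0
Step 2: thread C executes C1 (x = x). Shared: x=1. PCs: A@1 B@0 C@1
Step 3: thread A executes A2 (x = x). Shared: x=1. PCs: A@2 B@0 C@1
Step 4: thread C executes C2 (x = x * 2). Shared: x=2. PCs: A@2 B@0 C@2
Step 5: thread B executes B1 (x = x + 4). Shared: x=6. PCs: A@2 B@1 C@2
Step 6: thread A executes A3 (x = x - 2). Shared: x=4. PCs: A@3 B@1 C@2
Step 7: thread B executes B2 (x = x). Shared: x=4. PCs: A@3 B@2 C@2
Step 8: thread B executes B3 (x = 0). Shared: x=0. PCs: A@3 B@3 C@2
Step 9: thread B executes B4 (x = x). Shared: x=0. PCs: A@3 B@4 C@2
Step 10: thread C executes C3 (x = x + 5). Shared: x=5. PCs: A@3 B@4 C@3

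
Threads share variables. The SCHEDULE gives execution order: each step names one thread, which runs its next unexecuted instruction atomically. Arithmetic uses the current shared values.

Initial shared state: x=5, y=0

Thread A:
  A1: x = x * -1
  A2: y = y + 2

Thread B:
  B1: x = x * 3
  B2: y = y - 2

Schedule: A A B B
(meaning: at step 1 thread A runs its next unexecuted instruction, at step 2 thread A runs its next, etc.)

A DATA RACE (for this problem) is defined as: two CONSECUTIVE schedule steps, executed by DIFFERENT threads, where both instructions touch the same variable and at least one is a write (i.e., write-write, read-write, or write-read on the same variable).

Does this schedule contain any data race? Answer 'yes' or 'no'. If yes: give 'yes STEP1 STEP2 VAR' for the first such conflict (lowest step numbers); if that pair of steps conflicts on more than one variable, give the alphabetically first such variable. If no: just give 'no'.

Answer: no

Derivation:
Steps 1,2: same thread (A). No race.
Steps 2,3: A(r=y,w=y) vs B(r=x,w=x). No conflict.
Steps 3,4: same thread (B). No race.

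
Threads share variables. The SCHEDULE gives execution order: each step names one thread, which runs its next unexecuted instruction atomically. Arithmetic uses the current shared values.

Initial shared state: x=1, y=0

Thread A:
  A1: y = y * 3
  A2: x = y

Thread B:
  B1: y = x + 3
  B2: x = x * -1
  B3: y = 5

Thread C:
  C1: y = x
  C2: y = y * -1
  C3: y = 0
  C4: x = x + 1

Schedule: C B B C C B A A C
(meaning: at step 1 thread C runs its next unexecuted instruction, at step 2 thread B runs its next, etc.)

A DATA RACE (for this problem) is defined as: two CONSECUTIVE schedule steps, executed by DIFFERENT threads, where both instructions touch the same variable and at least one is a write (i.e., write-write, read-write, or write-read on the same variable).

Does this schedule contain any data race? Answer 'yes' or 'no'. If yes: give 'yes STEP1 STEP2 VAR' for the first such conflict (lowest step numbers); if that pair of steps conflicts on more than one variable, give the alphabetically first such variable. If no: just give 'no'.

Answer: yes 1 2 y

Derivation:
Steps 1,2: C(y = x) vs B(y = x + 3). RACE on y (W-W).
Steps 2,3: same thread (B). No race.
Steps 3,4: B(r=x,w=x) vs C(r=y,w=y). No conflict.
Steps 4,5: same thread (C). No race.
Steps 5,6: C(y = 0) vs B(y = 5). RACE on y (W-W).
Steps 6,7: B(y = 5) vs A(y = y * 3). RACE on y (W-W).
Steps 7,8: same thread (A). No race.
Steps 8,9: A(x = y) vs C(x = x + 1). RACE on x (W-W).
First conflict at steps 1,2.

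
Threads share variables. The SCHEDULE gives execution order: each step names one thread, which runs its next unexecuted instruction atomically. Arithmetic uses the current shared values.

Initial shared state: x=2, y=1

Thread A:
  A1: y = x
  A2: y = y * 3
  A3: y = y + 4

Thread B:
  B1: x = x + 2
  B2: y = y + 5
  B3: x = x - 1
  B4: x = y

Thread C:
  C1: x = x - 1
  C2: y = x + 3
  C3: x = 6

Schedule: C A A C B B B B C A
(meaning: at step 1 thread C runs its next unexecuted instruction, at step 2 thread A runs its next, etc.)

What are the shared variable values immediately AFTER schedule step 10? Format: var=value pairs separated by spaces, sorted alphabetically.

Step 1: thread C executes C1 (x = x - 1). Shared: x=1 y=1. PCs: A@0 B@0 C@1
Step 2: thread A executes A1 (y = x). Shared: x=1 y=1. PCs: A@1 B@0 C@1
Step 3: thread A executes A2 (y = y * 3). Shared: x=1 y=3. PCs: A@2 B@0 C@1
Step 4: thread C executes C2 (y = x + 3). Shared: x=1 y=4. PCs: A@2 B@0 C@2
Step 5: thread B executes B1 (x = x + 2). Shared: x=3 y=4. PCs: A@2 B@1 C@2
Step 6: thread B executes B2 (y = y + 5). Shared: x=3 y=9. PCs: A@2 B@2 C@2
Step 7: thread B executes B3 (x = x - 1). Shared: x=2 y=9. PCs: A@2 B@3 C@2
Step 8: thread B executes B4 (x = y). Shared: x=9 y=9. PCs: A@2 B@4 C@2
Step 9: thread C executes C3 (x = 6). Shared: x=6 y=9. PCs: A@2 B@4 C@3
Step 10: thread A executes A3 (y = y + 4). Shared: x=6 y=13. PCs: A@3 B@4 C@3

Answer: x=6 y=13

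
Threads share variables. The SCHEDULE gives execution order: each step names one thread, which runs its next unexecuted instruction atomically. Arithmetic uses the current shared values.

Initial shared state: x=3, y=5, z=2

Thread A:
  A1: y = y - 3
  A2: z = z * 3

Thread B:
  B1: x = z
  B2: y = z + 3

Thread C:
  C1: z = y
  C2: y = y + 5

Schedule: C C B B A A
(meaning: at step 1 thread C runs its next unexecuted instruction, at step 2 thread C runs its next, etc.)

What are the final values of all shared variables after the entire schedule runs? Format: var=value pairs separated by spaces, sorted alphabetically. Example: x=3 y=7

Step 1: thread C executes C1 (z = y). Shared: x=3 y=5 z=5. PCs: A@0 B@0 C@1
Step 2: thread C executes C2 (y = y + 5). Shared: x=3 y=10 z=5. PCs: A@0 B@0 C@2
Step 3: thread B executes B1 (x = z). Shared: x=5 y=10 z=5. PCs: A@0 B@1 C@2
Step 4: thread B executes B2 (y = z + 3). Shared: x=5 y=8 z=5. PCs: A@0 B@2 C@2
Step 5: thread A executes A1 (y = y - 3). Shared: x=5 y=5 z=5. PCs: A@1 B@2 C@2
Step 6: thread A executes A2 (z = z * 3). Shared: x=5 y=5 z=15. PCs: A@2 B@2 C@2

Answer: x=5 y=5 z=15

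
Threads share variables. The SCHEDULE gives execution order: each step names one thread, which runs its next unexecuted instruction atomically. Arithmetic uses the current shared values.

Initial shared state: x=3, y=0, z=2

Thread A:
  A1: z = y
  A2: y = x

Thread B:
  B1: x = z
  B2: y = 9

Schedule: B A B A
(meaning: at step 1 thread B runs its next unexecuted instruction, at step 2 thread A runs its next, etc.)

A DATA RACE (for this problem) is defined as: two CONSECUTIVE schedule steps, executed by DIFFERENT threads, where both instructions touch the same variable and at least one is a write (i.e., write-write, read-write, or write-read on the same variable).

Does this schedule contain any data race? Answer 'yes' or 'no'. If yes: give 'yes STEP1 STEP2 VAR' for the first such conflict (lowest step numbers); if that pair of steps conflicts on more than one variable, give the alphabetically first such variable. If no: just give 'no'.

Steps 1,2: B(x = z) vs A(z = y). RACE on z (R-W).
Steps 2,3: A(z = y) vs B(y = 9). RACE on y (R-W).
Steps 3,4: B(y = 9) vs A(y = x). RACE on y (W-W).
First conflict at steps 1,2.

Answer: yes 1 2 z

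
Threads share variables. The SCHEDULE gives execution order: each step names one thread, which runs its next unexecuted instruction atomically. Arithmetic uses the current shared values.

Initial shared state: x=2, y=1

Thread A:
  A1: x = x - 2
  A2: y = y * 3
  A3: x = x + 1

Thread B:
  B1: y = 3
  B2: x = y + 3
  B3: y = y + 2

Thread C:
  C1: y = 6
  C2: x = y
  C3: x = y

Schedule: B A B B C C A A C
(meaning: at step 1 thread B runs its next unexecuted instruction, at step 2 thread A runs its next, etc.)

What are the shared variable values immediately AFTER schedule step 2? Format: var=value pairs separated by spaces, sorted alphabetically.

Step 1: thread B executes B1 (y = 3). Shared: x=2 y=3. PCs: A@0 B@1 C@0
Step 2: thread A executes A1 (x = x - 2). Shared: x=0 y=3. PCs: A@1 B@1 C@0

Answer: x=0 y=3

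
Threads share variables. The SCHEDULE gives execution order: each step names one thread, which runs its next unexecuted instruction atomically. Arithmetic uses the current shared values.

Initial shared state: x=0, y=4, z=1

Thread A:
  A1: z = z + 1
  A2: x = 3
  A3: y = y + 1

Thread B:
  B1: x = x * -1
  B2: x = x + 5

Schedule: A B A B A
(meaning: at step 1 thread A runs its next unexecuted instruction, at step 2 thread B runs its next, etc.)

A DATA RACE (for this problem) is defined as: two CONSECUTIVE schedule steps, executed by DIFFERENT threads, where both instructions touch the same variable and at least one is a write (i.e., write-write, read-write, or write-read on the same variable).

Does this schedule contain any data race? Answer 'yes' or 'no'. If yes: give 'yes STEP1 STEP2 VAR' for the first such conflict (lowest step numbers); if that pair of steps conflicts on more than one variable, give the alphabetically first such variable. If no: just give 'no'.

Answer: yes 2 3 x

Derivation:
Steps 1,2: A(r=z,w=z) vs B(r=x,w=x). No conflict.
Steps 2,3: B(x = x * -1) vs A(x = 3). RACE on x (W-W).
Steps 3,4: A(x = 3) vs B(x = x + 5). RACE on x (W-W).
Steps 4,5: B(r=x,w=x) vs A(r=y,w=y). No conflict.
First conflict at steps 2,3.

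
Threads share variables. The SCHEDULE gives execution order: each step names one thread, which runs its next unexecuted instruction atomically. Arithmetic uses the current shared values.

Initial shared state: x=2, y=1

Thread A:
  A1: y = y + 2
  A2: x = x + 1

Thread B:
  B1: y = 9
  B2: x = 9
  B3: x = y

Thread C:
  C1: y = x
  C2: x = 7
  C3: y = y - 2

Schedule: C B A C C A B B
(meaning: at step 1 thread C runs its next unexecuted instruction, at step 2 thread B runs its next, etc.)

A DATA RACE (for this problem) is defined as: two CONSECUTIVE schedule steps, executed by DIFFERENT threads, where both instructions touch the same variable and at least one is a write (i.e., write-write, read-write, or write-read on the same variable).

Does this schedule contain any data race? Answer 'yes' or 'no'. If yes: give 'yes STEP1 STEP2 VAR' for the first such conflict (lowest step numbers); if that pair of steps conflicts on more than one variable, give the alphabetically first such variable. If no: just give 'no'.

Steps 1,2: C(y = x) vs B(y = 9). RACE on y (W-W).
Steps 2,3: B(y = 9) vs A(y = y + 2). RACE on y (W-W).
Steps 3,4: A(r=y,w=y) vs C(r=-,w=x). No conflict.
Steps 4,5: same thread (C). No race.
Steps 5,6: C(r=y,w=y) vs A(r=x,w=x). No conflict.
Steps 6,7: A(x = x + 1) vs B(x = 9). RACE on x (W-W).
Steps 7,8: same thread (B). No race.
First conflict at steps 1,2.

Answer: yes 1 2 y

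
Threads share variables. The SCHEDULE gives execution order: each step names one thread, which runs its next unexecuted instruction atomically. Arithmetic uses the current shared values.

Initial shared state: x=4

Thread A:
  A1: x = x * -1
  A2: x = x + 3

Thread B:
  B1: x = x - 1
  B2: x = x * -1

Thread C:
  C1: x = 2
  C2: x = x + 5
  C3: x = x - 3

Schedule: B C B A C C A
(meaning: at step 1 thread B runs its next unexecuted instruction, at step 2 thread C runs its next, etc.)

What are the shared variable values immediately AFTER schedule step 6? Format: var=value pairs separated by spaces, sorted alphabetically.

Answer: x=4

Derivation:
Step 1: thread B executes B1 (x = x - 1). Shared: x=3. PCs: A@0 B@1 C@0
Step 2: thread C executes C1 (x = 2). Shared: x=2. PCs: A@0 B@1 C@1
Step 3: thread B executes B2 (x = x * -1). Shared: x=-2. PCs: A@0 B@2 C@1
Step 4: thread A executes A1 (x = x * -1). Shared: x=2. PCs: A@1 B@2 C@1
Step 5: thread C executes C2 (x = x + 5). Shared: x=7. PCs: A@1 B@2 C@2
Step 6: thread C executes C3 (x = x - 3). Shared: x=4. PCs: A@1 B@2 C@3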